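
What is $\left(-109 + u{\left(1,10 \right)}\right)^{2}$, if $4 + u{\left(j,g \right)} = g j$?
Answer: $10609$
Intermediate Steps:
$u{\left(j,g \right)} = -4 + g j$
$\left(-109 + u{\left(1,10 \right)}\right)^{2} = \left(-109 + \left(-4 + 10 \cdot 1\right)\right)^{2} = \left(-109 + \left(-4 + 10\right)\right)^{2} = \left(-109 + 6\right)^{2} = \left(-103\right)^{2} = 10609$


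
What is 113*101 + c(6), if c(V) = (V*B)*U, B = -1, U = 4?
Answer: 11389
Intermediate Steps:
c(V) = -4*V (c(V) = (V*(-1))*4 = -V*4 = -4*V)
113*101 + c(6) = 113*101 - 4*6 = 11413 - 24 = 11389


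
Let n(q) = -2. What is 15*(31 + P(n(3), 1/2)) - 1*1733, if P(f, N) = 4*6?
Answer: -908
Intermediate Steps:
P(f, N) = 24
15*(31 + P(n(3), 1/2)) - 1*1733 = 15*(31 + 24) - 1*1733 = 15*55 - 1733 = 825 - 1733 = -908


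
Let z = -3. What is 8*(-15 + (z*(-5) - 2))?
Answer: -16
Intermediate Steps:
8*(-15 + (z*(-5) - 2)) = 8*(-15 + (-3*(-5) - 2)) = 8*(-15 + (15 - 2)) = 8*(-15 + 13) = 8*(-2) = -16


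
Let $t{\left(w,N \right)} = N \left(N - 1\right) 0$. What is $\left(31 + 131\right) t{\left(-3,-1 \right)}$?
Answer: $0$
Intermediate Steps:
$t{\left(w,N \right)} = 0$ ($t{\left(w,N \right)} = N \left(N - 1\right) 0 = N \left(-1 + N\right) 0 = 0$)
$\left(31 + 131\right) t{\left(-3,-1 \right)} = \left(31 + 131\right) 0 = 162 \cdot 0 = 0$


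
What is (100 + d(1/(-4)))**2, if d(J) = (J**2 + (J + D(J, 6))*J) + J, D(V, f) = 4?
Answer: 625681/64 ≈ 9776.3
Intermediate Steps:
d(J) = J + J**2 + J*(4 + J) (d(J) = (J**2 + (J + 4)*J) + J = (J**2 + (4 + J)*J) + J = (J**2 + J*(4 + J)) + J = J + J**2 + J*(4 + J))
(100 + d(1/(-4)))**2 = (100 + (1/(-4))*(5 + 2*(1/(-4))))**2 = (100 + (1*(-1/4))*(5 + 2*(1*(-1/4))))**2 = (100 - (5 + 2*(-1/4))/4)**2 = (100 - (5 - 1/2)/4)**2 = (100 - 1/4*9/2)**2 = (100 - 9/8)**2 = (791/8)**2 = 625681/64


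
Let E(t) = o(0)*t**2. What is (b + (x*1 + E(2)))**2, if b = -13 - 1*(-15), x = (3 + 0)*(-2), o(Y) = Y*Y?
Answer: 16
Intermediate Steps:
o(Y) = Y**2
E(t) = 0 (E(t) = 0**2*t**2 = 0*t**2 = 0)
x = -6 (x = 3*(-2) = -6)
b = 2 (b = -13 + 15 = 2)
(b + (x*1 + E(2)))**2 = (2 + (-6*1 + 0))**2 = (2 + (-6 + 0))**2 = (2 - 6)**2 = (-4)**2 = 16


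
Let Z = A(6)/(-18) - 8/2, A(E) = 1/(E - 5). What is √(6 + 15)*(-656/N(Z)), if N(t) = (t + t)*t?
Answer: -106272*√21/5329 ≈ -91.387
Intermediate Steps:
A(E) = 1/(-5 + E)
Z = -73/18 (Z = 1/((-5 + 6)*(-18)) - 8/2 = -1/18/1 - 8*½ = 1*(-1/18) - 4 = -1/18 - 4 = -73/18 ≈ -4.0556)
N(t) = 2*t² (N(t) = (2*t)*t = 2*t²)
√(6 + 15)*(-656/N(Z)) = √(6 + 15)*(-656/(2*(-73/18)²)) = √21*(-656/(2*(5329/324))) = √21*(-656/5329/162) = √21*(-656*162/5329) = √21*(-106272/5329) = -106272*√21/5329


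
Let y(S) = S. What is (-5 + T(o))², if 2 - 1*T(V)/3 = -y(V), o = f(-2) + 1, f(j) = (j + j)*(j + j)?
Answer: 2704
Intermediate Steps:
f(j) = 4*j² (f(j) = (2*j)*(2*j) = 4*j²)
o = 17 (o = 4*(-2)² + 1 = 4*4 + 1 = 16 + 1 = 17)
T(V) = 6 + 3*V (T(V) = 6 - (-3)*V = 6 + 3*V)
(-5 + T(o))² = (-5 + (6 + 3*17))² = (-5 + (6 + 51))² = (-5 + 57)² = 52² = 2704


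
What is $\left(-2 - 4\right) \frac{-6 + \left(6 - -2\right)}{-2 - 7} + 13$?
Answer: $\frac{43}{3} \approx 14.333$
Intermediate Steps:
$\left(-2 - 4\right) \frac{-6 + \left(6 - -2\right)}{-2 - 7} + 13 = \left(-2 - 4\right) \frac{-6 + \left(6 + 2\right)}{-9} + 13 = - 6 \left(-6 + 8\right) \left(- \frac{1}{9}\right) + 13 = - 6 \cdot 2 \left(- \frac{1}{9}\right) + 13 = \left(-6\right) \left(- \frac{2}{9}\right) + 13 = \frac{4}{3} + 13 = \frac{43}{3}$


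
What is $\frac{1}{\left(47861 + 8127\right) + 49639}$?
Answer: $\frac{1}{105627} \approx 9.4673 \cdot 10^{-6}$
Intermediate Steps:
$\frac{1}{\left(47861 + 8127\right) + 49639} = \frac{1}{55988 + 49639} = \frac{1}{105627}$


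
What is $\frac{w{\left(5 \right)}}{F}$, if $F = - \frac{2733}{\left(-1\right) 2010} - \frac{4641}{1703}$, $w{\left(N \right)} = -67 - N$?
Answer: $\frac{6319440}{119849} \approx 52.728$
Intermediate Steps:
$F = - \frac{119849}{87770}$ ($F = - \frac{2733}{-2010} - \frac{357}{131} = \left(-2733\right) \left(- \frac{1}{2010}\right) - \frac{357}{131} = \frac{911}{670} - \frac{357}{131} = - \frac{119849}{87770} \approx -1.3655$)
$\frac{w{\left(5 \right)}}{F} = \frac{-67 - 5}{- \frac{119849}{87770}} = \left(-67 - 5\right) \left(- \frac{87770}{119849}\right) = \left(-72\right) \left(- \frac{87770}{119849}\right) = \frac{6319440}{119849}$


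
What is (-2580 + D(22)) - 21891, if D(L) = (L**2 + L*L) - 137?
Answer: -23640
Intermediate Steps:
D(L) = -137 + 2*L**2 (D(L) = (L**2 + L**2) - 137 = 2*L**2 - 137 = -137 + 2*L**2)
(-2580 + D(22)) - 21891 = (-2580 + (-137 + 2*22**2)) - 21891 = (-2580 + (-137 + 2*484)) - 21891 = (-2580 + (-137 + 968)) - 21891 = (-2580 + 831) - 21891 = -1749 - 21891 = -23640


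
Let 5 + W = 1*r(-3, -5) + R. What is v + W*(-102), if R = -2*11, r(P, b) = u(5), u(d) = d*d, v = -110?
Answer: 94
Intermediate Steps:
u(d) = d²
r(P, b) = 25 (r(P, b) = 5² = 25)
R = -22
W = -2 (W = -5 + (1*25 - 22) = -5 + (25 - 22) = -5 + 3 = -2)
v + W*(-102) = -110 - 2*(-102) = -110 + 204 = 94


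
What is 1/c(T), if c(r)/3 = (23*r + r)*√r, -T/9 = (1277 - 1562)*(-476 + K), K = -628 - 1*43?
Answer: I*√326895/207736502952600 ≈ 2.7523e-12*I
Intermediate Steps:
K = -671 (K = -628 - 43 = -671)
T = -2942055 (T = -9*(1277 - 1562)*(-476 - 671) = -(-2565)*(-1147) = -9*326895 = -2942055)
c(r) = 72*r^(3/2) (c(r) = 3*((23*r + r)*√r) = 3*((24*r)*√r) = 3*(24*r^(3/2)) = 72*r^(3/2))
1/c(T) = 1/(72*(-2942055)^(3/2)) = 1/(72*(-8826165*I*√326895)) = 1/(-635483880*I*√326895) = I*√326895/207736502952600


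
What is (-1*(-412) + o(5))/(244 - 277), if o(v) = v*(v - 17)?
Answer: -32/3 ≈ -10.667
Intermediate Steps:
o(v) = v*(-17 + v)
(-1*(-412) + o(5))/(244 - 277) = (-1*(-412) + 5*(-17 + 5))/(244 - 277) = (412 + 5*(-12))/(-33) = (412 - 60)*(-1/33) = 352*(-1/33) = -32/3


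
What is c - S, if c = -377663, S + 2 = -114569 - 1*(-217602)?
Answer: -480694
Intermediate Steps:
S = 103031 (S = -2 + (-114569 - 1*(-217602)) = -2 + (-114569 + 217602) = -2 + 103033 = 103031)
c - S = -377663 - 1*103031 = -377663 - 103031 = -480694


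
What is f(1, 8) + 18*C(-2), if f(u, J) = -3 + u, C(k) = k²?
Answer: 70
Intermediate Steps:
f(1, 8) + 18*C(-2) = (-3 + 1) + 18*(-2)² = -2 + 18*4 = -2 + 72 = 70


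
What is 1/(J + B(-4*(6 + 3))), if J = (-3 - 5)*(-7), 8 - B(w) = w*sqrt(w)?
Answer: 1/793 - 27*I/6344 ≈ 0.001261 - 0.004256*I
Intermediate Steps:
B(w) = 8 - w**(3/2) (B(w) = 8 - w*sqrt(w) = 8 - w**(3/2))
J = 56 (J = -8*(-7) = 56)
1/(J + B(-4*(6 + 3))) = 1/(56 + (8 - (-4*(6 + 3))**(3/2))) = 1/(56 + (8 - (-4*9)**(3/2))) = 1/(56 + (8 - (-36)**(3/2))) = 1/(56 + (8 - (-216)*I)) = 1/(56 + (8 + 216*I)) = 1/(64 + 216*I) = (64 - 216*I)/50752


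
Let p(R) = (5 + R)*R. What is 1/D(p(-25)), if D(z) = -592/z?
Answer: -125/148 ≈ -0.84459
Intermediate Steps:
p(R) = R*(5 + R)
1/D(p(-25)) = 1/(-592*(-1/(25*(5 - 25)))) = 1/(-592/((-25*(-20)))) = 1/(-592/500) = 1/(-592*1/500) = 1/(-148/125) = -125/148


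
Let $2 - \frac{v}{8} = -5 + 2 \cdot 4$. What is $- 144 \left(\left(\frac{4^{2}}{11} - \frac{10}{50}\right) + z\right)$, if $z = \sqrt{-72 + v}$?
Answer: $- \frac{9936}{55} - 576 i \sqrt{5} \approx -180.65 - 1288.0 i$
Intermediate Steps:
$v = -8$ ($v = 16 - 8 \left(-5 + 2 \cdot 4\right) = 16 - 8 \left(-5 + 8\right) = 16 - 24 = -8$)
$z = 4 i \sqrt{5}$ ($z = \sqrt{-72 - 8} = \sqrt{-80} = 4 i \sqrt{5} \approx 8.9443 i$)
$- 144 \left(\left(\frac{4^{2}}{11} - \frac{10}{50}\right) + z\right) = - 144 \left(\left(\frac{4^{2}}{11} - \frac{10}{50}\right) + 4 i \sqrt{5}\right) = - 144 \left(\left(16 \cdot \frac{1}{11} - \frac{1}{5}\right) + 4 i \sqrt{5}\right) = - 144 \left(\left(\frac{16}{11} - \frac{1}{5}\right) + 4 i \sqrt{5}\right) = - 144 \left(\frac{69}{55} + 4 i \sqrt{5}\right) = - \frac{9936}{55} - 576 i \sqrt{5}$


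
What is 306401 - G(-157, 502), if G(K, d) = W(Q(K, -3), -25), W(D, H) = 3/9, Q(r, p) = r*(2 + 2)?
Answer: 919202/3 ≈ 3.0640e+5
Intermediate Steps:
Q(r, p) = 4*r (Q(r, p) = r*4 = 4*r)
W(D, H) = 1/3 (W(D, H) = 3*(1/9) = 1/3)
G(K, d) = 1/3
306401 - G(-157, 502) = 306401 - 1*1/3 = 306401 - 1/3 = 919202/3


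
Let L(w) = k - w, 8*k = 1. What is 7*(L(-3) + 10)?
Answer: 735/8 ≈ 91.875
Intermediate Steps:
k = 1/8 (k = (1/8)*1 = 1/8 ≈ 0.12500)
L(w) = 1/8 - w
7*(L(-3) + 10) = 7*((1/8 - 1*(-3)) + 10) = 7*((1/8 + 3) + 10) = 7*(25/8 + 10) = 7*(105/8) = 735/8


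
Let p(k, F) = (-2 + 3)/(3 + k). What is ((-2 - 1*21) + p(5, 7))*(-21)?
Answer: 3843/8 ≈ 480.38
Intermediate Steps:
p(k, F) = 1/(3 + k)
((-2 - 1*21) + p(5, 7))*(-21) = ((-2 - 1*21) + 1/(3 + 5))*(-21) = ((-2 - 21) + 1/8)*(-21) = (-23 + 1/8)*(-21) = -183/8*(-21) = 3843/8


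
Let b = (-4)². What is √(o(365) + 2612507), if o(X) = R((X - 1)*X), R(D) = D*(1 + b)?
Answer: √4871127 ≈ 2207.1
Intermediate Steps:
b = 16
R(D) = 17*D (R(D) = D*(1 + 16) = D*17 = 17*D)
o(X) = 17*X*(-1 + X) (o(X) = 17*((X - 1)*X) = 17*((-1 + X)*X) = 17*(X*(-1 + X)) = 17*X*(-1 + X))
√(o(365) + 2612507) = √(17*365*(-1 + 365) + 2612507) = √(17*365*364 + 2612507) = √(2258620 + 2612507) = √4871127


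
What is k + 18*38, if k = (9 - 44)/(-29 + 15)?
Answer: 1373/2 ≈ 686.50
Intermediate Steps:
k = 5/2 (k = -35/(-14) = -35*(-1/14) = 5/2 ≈ 2.5000)
k + 18*38 = 5/2 + 18*38 = 5/2 + 684 = 1373/2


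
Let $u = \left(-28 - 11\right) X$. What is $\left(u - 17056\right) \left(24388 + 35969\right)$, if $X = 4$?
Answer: $-1038864684$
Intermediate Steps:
$u = -156$ ($u = \left(-28 - 11\right) 4 = \left(-39\right) 4 = -156$)
$\left(u - 17056\right) \left(24388 + 35969\right) = \left(-156 - 17056\right) \left(24388 + 35969\right) = \left(-17212\right) 60357 = -1038864684$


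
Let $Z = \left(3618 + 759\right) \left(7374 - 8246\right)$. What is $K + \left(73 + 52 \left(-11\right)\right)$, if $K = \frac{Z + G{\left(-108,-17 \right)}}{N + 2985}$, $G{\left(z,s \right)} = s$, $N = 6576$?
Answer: $- \frac{8587700}{9561} \approx -898.2$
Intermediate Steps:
$Z = -3816744$ ($Z = 4377 \left(-872\right) = -3816744$)
$K = - \frac{3816761}{9561}$ ($K = \frac{-3816744 - 17}{6576 + 2985} = - \frac{3816761}{9561} \approx -399.2$)
$K + \left(73 + 52 \left(-11\right)\right) = - \frac{3816761}{9561} + \left(73 + 52 \left(-11\right)\right) = - \frac{3816761}{9561} + \left(73 - 572\right) = - \frac{3816761}{9561} - 499 = - \frac{8587700}{9561}$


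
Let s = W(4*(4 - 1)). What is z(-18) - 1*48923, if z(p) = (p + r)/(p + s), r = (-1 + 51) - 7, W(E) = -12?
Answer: -293543/6 ≈ -48924.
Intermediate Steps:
s = -12
r = 43 (r = 50 - 7 = 43)
z(p) = (43 + p)/(-12 + p) (z(p) = (p + 43)/(p - 12) = (43 + p)/(-12 + p))
z(-18) - 1*48923 = (43 - 18)/(-12 - 18) - 1*48923 = 25/(-30) - 48923 = -1/30*25 - 48923 = -5/6 - 48923 = -293543/6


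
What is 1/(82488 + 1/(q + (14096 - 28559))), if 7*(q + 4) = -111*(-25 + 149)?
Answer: 115033/9488842097 ≈ 1.2123e-5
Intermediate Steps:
q = -13792/7 (q = -4 + (-111*(-25 + 149))/7 = -4 + (-111*124)/7 = -4 + (⅐)*(-13764) = -4 - 13764/7 = -13792/7 ≈ -1970.3)
1/(82488 + 1/(q + (14096 - 28559))) = 1/(82488 + 1/(-13792/7 + (14096 - 28559))) = 1/(82488 + 1/(-13792/7 - 14463)) = 1/(82488 + 1/(-115033/7)) = 1/(82488 - 7/115033) = 1/(9488842097/115033) = 115033/9488842097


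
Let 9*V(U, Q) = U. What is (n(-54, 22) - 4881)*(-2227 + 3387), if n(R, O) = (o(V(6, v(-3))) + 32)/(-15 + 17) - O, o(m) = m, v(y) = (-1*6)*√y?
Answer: -17005600/3 ≈ -5.6685e+6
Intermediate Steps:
v(y) = -6*√y
V(U, Q) = U/9
n(R, O) = 49/3 - O (n(R, O) = ((⅑)*6 + 32)/(-15 + 17) - O = (⅔ + 32)/2 - O = (98/3)*(½) - O = 49/3 - O)
(n(-54, 22) - 4881)*(-2227 + 3387) = ((49/3 - 1*22) - 4881)*(-2227 + 3387) = ((49/3 - 22) - 4881)*1160 = (-17/3 - 4881)*1160 = -14660/3*1160 = -17005600/3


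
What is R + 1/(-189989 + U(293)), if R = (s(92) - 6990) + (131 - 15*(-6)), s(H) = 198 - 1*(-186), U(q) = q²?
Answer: -664933901/104140 ≈ -6385.0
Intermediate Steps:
s(H) = 384 (s(H) = 198 + 186 = 384)
R = -6385 (R = (384 - 6990) + (131 - 15*(-6)) = -6606 + (131 + 90) = -6606 + 221 = -6385)
R + 1/(-189989 + U(293)) = -6385 + 1/(-189989 + 293²) = -6385 + 1/(-189989 + 85849) = -6385 + 1/(-104140) = -6385 - 1/104140 = -664933901/104140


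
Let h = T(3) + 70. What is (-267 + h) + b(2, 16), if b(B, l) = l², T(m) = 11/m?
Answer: 188/3 ≈ 62.667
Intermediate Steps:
h = 221/3 (h = 11/3 + 70 = 221/3 ≈ 73.667)
(-267 + h) + b(2, 16) = (-267 + 221/3) + 16² = -580/3 + 256 = 188/3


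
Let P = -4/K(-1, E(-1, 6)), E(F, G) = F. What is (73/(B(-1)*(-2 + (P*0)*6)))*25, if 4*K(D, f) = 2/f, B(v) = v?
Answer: 1825/2 ≈ 912.50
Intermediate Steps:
K(D, f) = 1/(2*f) (K(D, f) = (2/f)/4 = 1/(2*f))
P = 8 (P = -4/((½)/(-1)) = -4/((½)*(-1)) = -4/(-½) = -4*(-2) = 8)
(73/(B(-1)*(-2 + (P*0)*6)))*25 = (73/(-(-2 + (8*0)*6)))*25 = (73/(-(-2 + 0*6)))*25 = (73/(-(-2 + 0)))*25 = (73/(-1*(-2)))*25 = (73/2)*25 = 1825/2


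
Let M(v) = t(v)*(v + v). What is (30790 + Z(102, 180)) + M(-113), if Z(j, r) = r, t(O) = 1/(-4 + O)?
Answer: 3623716/117 ≈ 30972.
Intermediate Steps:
M(v) = 2*v/(-4 + v) (M(v) = (v + v)/(-4 + v) = (2*v)/(-4 + v) = 2*v/(-4 + v))
(30790 + Z(102, 180)) + M(-113) = (30790 + 180) + 2*(-113)/(-4 - 113) = 30970 + 2*(-113)/(-117) = 30970 + 2*(-113)*(-1/117) = 30970 + 226/117 = 3623716/117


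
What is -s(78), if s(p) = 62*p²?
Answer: -377208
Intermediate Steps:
-s(78) = -62*78² = -62*6084 = -1*377208 = -377208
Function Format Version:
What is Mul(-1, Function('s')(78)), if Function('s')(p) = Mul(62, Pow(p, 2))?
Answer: -377208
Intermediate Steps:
Mul(-1, Function('s')(78)) = Mul(-1, Mul(62, Pow(78, 2))) = Mul(-1, Mul(62, 6084)) = Mul(-1, 377208) = -377208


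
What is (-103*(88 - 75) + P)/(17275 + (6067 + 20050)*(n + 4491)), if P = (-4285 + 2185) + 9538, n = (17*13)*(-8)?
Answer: 6099/71133866 ≈ 8.5740e-5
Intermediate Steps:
n = -1768 (n = 221*(-8) = -1768)
P = 7438 (P = -2100 + 9538 = 7438)
(-103*(88 - 75) + P)/(17275 + (6067 + 20050)*(n + 4491)) = (-103*(88 - 75) + 7438)/(17275 + (6067 + 20050)*(-1768 + 4491)) = (-103*13 + 7438)/(17275 + 26117*2723) = (-1339 + 7438)/(17275 + 71116591) = 6099/71133866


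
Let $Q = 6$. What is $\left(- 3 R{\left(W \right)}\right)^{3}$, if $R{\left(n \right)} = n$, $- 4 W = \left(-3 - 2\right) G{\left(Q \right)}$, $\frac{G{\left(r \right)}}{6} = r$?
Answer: $-2460375$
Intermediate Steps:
$G{\left(r \right)} = 6 r$
$W = 45$ ($W = - \frac{\left(-3 - 2\right) 6 \cdot 6}{4} = - \frac{\left(-5\right) 36}{4} = \left(- \frac{1}{4}\right) \left(-180\right) = 45$)
$\left(- 3 R{\left(W \right)}\right)^{3} = \left(\left(-3\right) 45\right)^{3} = \left(-135\right)^{3} = -2460375$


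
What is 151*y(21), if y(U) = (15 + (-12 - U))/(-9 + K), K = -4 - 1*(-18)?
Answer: -2718/5 ≈ -543.60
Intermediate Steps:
K = 14 (K = -4 + 18 = 14)
y(U) = ⅗ - U/5 (y(U) = (15 + (-12 - U))/(-9 + 14) = (3 - U)/5 = (3 - U)*(⅕) = ⅗ - U/5)
151*y(21) = 151*(⅗ - ⅕*21) = 151*(⅗ - 21/5) = 151*(-18/5) = -2718/5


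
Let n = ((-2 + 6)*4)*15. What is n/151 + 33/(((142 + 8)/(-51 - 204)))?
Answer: -82311/1510 ≈ -54.511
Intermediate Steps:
n = 240 (n = (4*4)*15 = 16*15 = 240)
n/151 + 33/(((142 + 8)/(-51 - 204))) = 240/151 + 33/(((142 + 8)/(-51 - 204))) = 240*(1/151) + 33/((150/(-255))) = 240/151 + 33/((150*(-1/255))) = 240/151 + 33/(-10/17) = 240/151 + 33*(-17/10) = 240/151 - 561/10 = -82311/1510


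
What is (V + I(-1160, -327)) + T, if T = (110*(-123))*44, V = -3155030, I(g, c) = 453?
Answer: -3749897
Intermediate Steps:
T = -595320 (T = -13530*44 = -595320)
(V + I(-1160, -327)) + T = (-3155030 + 453) - 595320 = -3154577 - 595320 = -3749897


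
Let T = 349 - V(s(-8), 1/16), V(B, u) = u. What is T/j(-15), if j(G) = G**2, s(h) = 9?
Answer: 1861/1200 ≈ 1.5508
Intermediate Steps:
T = 5583/16 (T = 349 - 1/16 = 5583/16 ≈ 348.94)
T/j(-15) = 5583/(16*((-15)**2)) = (5583/16)/225 = (5583/16)*(1/225) = 1861/1200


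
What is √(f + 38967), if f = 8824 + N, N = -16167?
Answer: 2*√7906 ≈ 177.83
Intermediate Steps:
f = -7343 (f = 8824 - 16167 = -7343)
√(f + 38967) = √(-7343 + 38967) = √31624 = 2*√7906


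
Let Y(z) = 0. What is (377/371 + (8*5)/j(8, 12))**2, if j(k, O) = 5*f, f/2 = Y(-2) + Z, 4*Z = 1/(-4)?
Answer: 546016689/137641 ≈ 3967.0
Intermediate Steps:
Z = -1/16 (Z = (1/4)/(-4) = (1/4)*(-1/4) = -1/16 ≈ -0.062500)
f = -1/8 (f = 2*(0 - 1/16) = 2*(-1/16) = -1/8 ≈ -0.12500)
j(k, O) = -5/8 (j(k, O) = 5*(-1/8) = -5/8)
(377/371 + (8*5)/j(8, 12))**2 = (377/371 + (8*5)/(-5/8))**2 = (377*(1/371) + 40*(-8/5))**2 = (377/371 - 64)**2 = (-23367/371)**2 = 546016689/137641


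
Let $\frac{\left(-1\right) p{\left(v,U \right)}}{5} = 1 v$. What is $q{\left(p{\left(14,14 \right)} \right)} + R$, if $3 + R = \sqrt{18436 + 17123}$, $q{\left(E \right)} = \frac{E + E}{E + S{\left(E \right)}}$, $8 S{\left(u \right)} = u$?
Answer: $- \frac{11}{9} + 9 \sqrt{439} \approx 187.35$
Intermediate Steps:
$p{\left(v,U \right)} = - 5 v$ ($p{\left(v,U \right)} = - 5 \cdot 1 v = - 5 v$)
$S{\left(u \right)} = \frac{u}{8}$
$q{\left(E \right)} = \frac{16}{9}$ ($q{\left(E \right)} = \frac{E + E}{E + \frac{E}{8}} = \frac{2 E}{\frac{9}{8} E} = 2 E \frac{8}{9 E} = \frac{16}{9}$)
$R = -3 + 9 \sqrt{439}$ ($R = -3 + \sqrt{18436 + 17123} = -3 + \sqrt{35559} = -3 + 9 \sqrt{439} \approx 185.57$)
$q{\left(p{\left(14,14 \right)} \right)} + R = \frac{16}{9} - \left(3 - 9 \sqrt{439}\right) = - \frac{11}{9} + 9 \sqrt{439}$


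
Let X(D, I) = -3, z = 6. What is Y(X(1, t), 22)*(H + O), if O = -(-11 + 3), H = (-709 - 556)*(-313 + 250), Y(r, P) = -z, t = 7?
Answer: -478218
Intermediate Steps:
Y(r, P) = -6 (Y(r, P) = -1*6 = -6)
H = 79695 (H = -1265*(-63) = 79695)
O = 8 (O = -1*(-8) = 8)
Y(X(1, t), 22)*(H + O) = -6*(79695 + 8) = -6*79703 = -478218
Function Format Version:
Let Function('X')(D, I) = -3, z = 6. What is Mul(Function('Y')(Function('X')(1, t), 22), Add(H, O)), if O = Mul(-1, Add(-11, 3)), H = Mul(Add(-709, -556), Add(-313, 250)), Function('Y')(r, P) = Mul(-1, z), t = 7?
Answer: -478218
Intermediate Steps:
Function('Y')(r, P) = -6 (Function('Y')(r, P) = Mul(-1, 6) = -6)
H = 79695 (H = Mul(-1265, -63) = 79695)
O = 8 (O = Mul(-1, -8) = 8)
Mul(Function('Y')(Function('X')(1, t), 22), Add(H, O)) = Mul(-6, Add(79695, 8)) = Mul(-6, 79703) = -478218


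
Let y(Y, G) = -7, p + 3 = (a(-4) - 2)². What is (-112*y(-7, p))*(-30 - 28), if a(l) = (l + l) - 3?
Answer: -45472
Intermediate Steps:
a(l) = -3 + 2*l (a(l) = 2*l - 3 = -3 + 2*l)
p = 166 (p = -3 + ((-3 + 2*(-4)) - 2)² = -3 + ((-3 - 8) - 2)² = -3 + (-11 - 2)² = -3 + (-13)² = -3 + 169 = 166)
(-112*y(-7, p))*(-30 - 28) = (-112*(-7))*(-30 - 28) = 784*(-58) = -45472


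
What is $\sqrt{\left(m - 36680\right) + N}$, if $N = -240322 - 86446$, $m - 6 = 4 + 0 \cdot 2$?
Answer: $3 i \sqrt{40382} \approx 602.86 i$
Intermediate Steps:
$m = 10$ ($m = 6 + \left(4 + 0 \cdot 2\right) = 6 + \left(4 + 0\right) = 6 + 4 = 10$)
$N = -326768$
$\sqrt{\left(m - 36680\right) + N} = \sqrt{\left(10 - 36680\right) - 326768} = \sqrt{-36670 - 326768} = \sqrt{-363438} = 3 i \sqrt{40382}$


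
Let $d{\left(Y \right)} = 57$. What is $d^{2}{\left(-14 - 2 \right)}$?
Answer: $3249$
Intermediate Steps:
$d^{2}{\left(-14 - 2 \right)} = 57^{2} = 3249$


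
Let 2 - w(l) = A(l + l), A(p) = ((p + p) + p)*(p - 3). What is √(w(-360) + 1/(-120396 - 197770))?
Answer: I*√158088044822445134/318166 ≈ 1249.7*I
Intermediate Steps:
A(p) = 3*p*(-3 + p) (A(p) = (2*p + p)*(-3 + p) = (3*p)*(-3 + p) = 3*p*(-3 + p))
w(l) = 2 - 6*l*(-3 + 2*l) (w(l) = 2 - 3*(l + l)*(-3 + (l + l)) = 2 - 3*2*l*(-3 + 2*l) = 2 - 6*l*(-3 + 2*l))
√(w(-360) + 1/(-120396 - 197770)) = √((2 - 12*(-360)² + 18*(-360)) + 1/(-120396 - 197770)) = √((2 - 12*129600 - 6480) + 1/(-318166)) = √((2 - 1555200 - 6480) - 1/318166) = √(-1561678 - 1/318166) = √(-496872842549/318166) = I*√158088044822445134/318166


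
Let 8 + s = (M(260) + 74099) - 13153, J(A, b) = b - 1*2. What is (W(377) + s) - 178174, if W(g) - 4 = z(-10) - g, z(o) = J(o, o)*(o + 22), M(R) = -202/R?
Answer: -15307991/130 ≈ -1.1775e+5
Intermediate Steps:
J(A, b) = -2 + b (J(A, b) = b - 2 = -2 + b)
z(o) = (-2 + o)*(22 + o) (z(o) = (-2 + o)*(o + 22) = (-2 + o)*(22 + o))
s = 7921839/130 (s = -8 + ((-202/260 + 74099) - 13153) = -8 + ((-202*1/260 + 74099) - 13153) = -8 + ((-101/130 + 74099) - 13153) = -8 + (9632769/130 - 13153) = -8 + 7922879/130 = 7921839/130 ≈ 60937.)
W(g) = -140 - g (W(g) = 4 + ((-2 - 10)*(22 - 10) - g) = 4 + (-12*12 - g) = 4 + (-144 - g) = -140 - g)
(W(377) + s) - 178174 = ((-140 - 1*377) + 7921839/130) - 178174 = ((-140 - 377) + 7921839/130) - 178174 = (-517 + 7921839/130) - 178174 = 7854629/130 - 178174 = -15307991/130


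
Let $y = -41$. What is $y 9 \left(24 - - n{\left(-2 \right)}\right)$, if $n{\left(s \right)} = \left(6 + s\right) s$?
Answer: $-5904$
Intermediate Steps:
$n{\left(s \right)} = s \left(6 + s\right)$
$y 9 \left(24 - - n{\left(-2 \right)}\right) = \left(-41\right) 9 \left(24 - - \left(-2\right) \left(6 - 2\right)\right) = - 369 \left(24 - - \left(-2\right) 4\right) = - 369 \left(24 - \left(-1\right) \left(-8\right)\right) = - 369 \left(24 - 8\right) = \left(-369\right) 16 = -5904$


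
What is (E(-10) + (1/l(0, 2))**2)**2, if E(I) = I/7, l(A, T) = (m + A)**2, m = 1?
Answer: 9/49 ≈ 0.18367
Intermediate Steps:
l(A, T) = (1 + A)**2
E(I) = I/7 (E(I) = I*(1/7) = I/7)
(E(-10) + (1/l(0, 2))**2)**2 = ((1/7)*(-10) + (1/((1 + 0)**2))**2)**2 = (-10/7 + (1/(1**2))**2)**2 = (-10/7 + (1/1)**2)**2 = (-10/7 + 1**2)**2 = (-10/7 + 1)**2 = (-3/7)**2 = 9/49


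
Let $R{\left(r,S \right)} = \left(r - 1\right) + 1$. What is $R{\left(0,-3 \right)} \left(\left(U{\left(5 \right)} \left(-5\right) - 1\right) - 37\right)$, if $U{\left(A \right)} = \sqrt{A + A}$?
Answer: $0$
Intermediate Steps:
$U{\left(A \right)} = \sqrt{2} \sqrt{A}$ ($U{\left(A \right)} = \sqrt{2 A} = \sqrt{2} \sqrt{A}$)
$R{\left(r,S \right)} = r$ ($R{\left(r,S \right)} = \left(-1 + r\right) + 1 = r$)
$R{\left(0,-3 \right)} \left(\left(U{\left(5 \right)} \left(-5\right) - 1\right) - 37\right) = 0 \left(\left(\sqrt{2} \sqrt{5} \left(-5\right) - 1\right) - 37\right) = 0 \left(\left(\sqrt{10} \left(-5\right) - 1\right) - 37\right) = 0 \left(\left(- 5 \sqrt{10} - 1\right) - 37\right) = 0 \left(\left(-1 - 5 \sqrt{10}\right) - 37\right) = 0 \left(-38 - 5 \sqrt{10}\right) = 0$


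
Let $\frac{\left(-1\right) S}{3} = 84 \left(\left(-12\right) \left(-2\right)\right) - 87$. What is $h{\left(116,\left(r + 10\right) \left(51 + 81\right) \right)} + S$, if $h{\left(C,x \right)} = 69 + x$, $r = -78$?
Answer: $-14694$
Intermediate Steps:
$S = -5787$ ($S = - 3 \left(84 \left(\left(-12\right) \left(-2\right)\right) - 87\right) = - 3 \left(84 \cdot 24 - 87\right) = - 3 \left(2016 - 87\right) = \left(-3\right) 1929 = -5787$)
$h{\left(116,\left(r + 10\right) \left(51 + 81\right) \right)} + S = \left(69 + \left(-78 + 10\right) \left(51 + 81\right)\right) - 5787 = \left(69 - 8976\right) - 5787 = -8907 - 5787 = -14694$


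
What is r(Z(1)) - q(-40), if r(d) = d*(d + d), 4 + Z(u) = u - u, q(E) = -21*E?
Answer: -808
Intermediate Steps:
Z(u) = -4 (Z(u) = -4 + (u - u) = -4 + 0 = -4)
r(d) = 2*d² (r(d) = d*(2*d) = 2*d²)
r(Z(1)) - q(-40) = 2*(-4)² - (-21)*(-40) = 2*16 - 1*840 = 32 - 840 = -808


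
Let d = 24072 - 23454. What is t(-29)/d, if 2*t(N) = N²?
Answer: 841/1236 ≈ 0.68042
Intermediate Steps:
t(N) = N²/2
d = 618
t(-29)/d = ((½)*(-29)²)/618 = ((½)*841)*(1/618) = (841/2)*(1/618) = 841/1236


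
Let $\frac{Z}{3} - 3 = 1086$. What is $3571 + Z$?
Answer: $6838$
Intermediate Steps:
$Z = 3267$ ($Z = 9 + 3 \cdot 1086 = 9 + 3258 = 3267$)
$3571 + Z = 3571 + 3267 = 6838$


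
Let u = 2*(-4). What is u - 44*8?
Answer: -360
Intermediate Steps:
u = -8
u - 44*8 = -8 - 44*8 = -8 - 352 = -360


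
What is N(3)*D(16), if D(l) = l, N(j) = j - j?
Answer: 0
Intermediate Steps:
N(j) = 0
N(3)*D(16) = 0*16 = 0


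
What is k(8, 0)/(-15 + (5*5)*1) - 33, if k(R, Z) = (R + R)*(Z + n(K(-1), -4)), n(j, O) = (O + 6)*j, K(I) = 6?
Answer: -69/5 ≈ -13.800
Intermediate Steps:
n(j, O) = j*(6 + O) (n(j, O) = (6 + O)*j = j*(6 + O))
k(R, Z) = 2*R*(12 + Z) (k(R, Z) = (R + R)*(Z + 6*(6 - 4)) = (2*R)*(Z + 6*2) = (2*R)*(Z + 12) = (2*R)*(12 + Z) = 2*R*(12 + Z))
k(8, 0)/(-15 + (5*5)*1) - 33 = (2*8*(12 + 0))/(-15 + (5*5)*1) - 33 = (2*8*12)/(-15 + 25*1) - 33 = 192/(-15 + 25) - 33 = 192/10 - 33 = (⅒)*192 - 33 = 96/5 - 33 = -69/5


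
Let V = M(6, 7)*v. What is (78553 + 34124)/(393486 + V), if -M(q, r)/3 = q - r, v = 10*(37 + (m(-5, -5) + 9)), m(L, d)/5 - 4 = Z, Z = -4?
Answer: 37559/131622 ≈ 0.28536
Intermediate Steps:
m(L, d) = 0 (m(L, d) = 20 + 5*(-4) = 20 - 20 = 0)
v = 460 (v = 10*(37 + (0 + 9)) = 10*(37 + 9) = 10*46 = 460)
M(q, r) = -3*q + 3*r (M(q, r) = -3*(q - r) = -3*q + 3*r)
V = 1380 (V = (-3*6 + 3*7)*460 = (-18 + 21)*460 = 3*460 = 1380)
(78553 + 34124)/(393486 + V) = (78553 + 34124)/(393486 + 1380) = 112677/394866 = 112677*(1/394866) = 37559/131622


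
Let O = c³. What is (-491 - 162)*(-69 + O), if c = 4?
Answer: 3265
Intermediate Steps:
O = 64 (O = 4³ = 64)
(-491 - 162)*(-69 + O) = (-491 - 162)*(-69 + 64) = -653*(-5) = 3265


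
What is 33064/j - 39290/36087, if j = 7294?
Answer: 453299654/131609289 ≈ 3.4443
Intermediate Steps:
33064/j - 39290/36087 = 33064/7294 - 39290/36087 = 33064*(1/7294) - 39290*1/36087 = 16532/3647 - 39290/36087 = 453299654/131609289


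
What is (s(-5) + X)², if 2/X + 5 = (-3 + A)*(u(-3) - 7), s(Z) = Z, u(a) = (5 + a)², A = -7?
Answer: 15129/625 ≈ 24.206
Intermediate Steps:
X = 2/25 (X = 2/(-5 + (-3 - 7)*((5 - 3)² - 7)) = 2/(-5 - 10*(2² - 7)) = 2/(-5 - 10*(4 - 7)) = 2/(-5 - 10*(-3)) = 2/(-5 + 30) = 2/25 ≈ 0.080000)
(s(-5) + X)² = (-5 + 2/25)² = (-123/25)² = 15129/625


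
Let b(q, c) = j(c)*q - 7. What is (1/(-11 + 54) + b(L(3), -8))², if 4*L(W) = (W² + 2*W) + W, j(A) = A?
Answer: 3415104/1849 ≈ 1847.0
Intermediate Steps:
L(W) = W²/4 + 3*W/4 (L(W) = ((W² + 2*W) + W)/4 = (W² + 3*W)/4 = W²/4 + 3*W/4)
b(q, c) = -7 + c*q (b(q, c) = c*q - 7 = -7 + c*q)
(1/(-11 + 54) + b(L(3), -8))² = (1/(-11 + 54) + (-7 - 2*3*(3 + 3)))² = (1/43 + (-7 - 2*3*6))² = (1/43 + (-7 - 8*9/2))² = (1/43 + (-7 - 36))² = (1/43 - 43)² = (-1848/43)² = 3415104/1849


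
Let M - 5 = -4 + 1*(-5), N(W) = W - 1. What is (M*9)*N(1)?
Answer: 0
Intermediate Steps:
N(W) = -1 + W
M = -4 (M = 5 + (-4 + 1*(-5)) = 5 + (-4 - 5) = 5 - 9 = -4)
(M*9)*N(1) = (-4*9)*(-1 + 1) = -36*0 = 0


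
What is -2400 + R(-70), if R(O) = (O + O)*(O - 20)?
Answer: 10200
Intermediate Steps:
R(O) = 2*O*(-20 + O) (R(O) = (2*O)*(-20 + O) = 2*O*(-20 + O))
-2400 + R(-70) = -2400 + 2*(-70)*(-20 - 70) = -2400 + 2*(-70)*(-90) = -2400 + 12600 = 10200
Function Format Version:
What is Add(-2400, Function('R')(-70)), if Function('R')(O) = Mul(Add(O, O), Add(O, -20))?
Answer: 10200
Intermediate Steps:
Function('R')(O) = Mul(2, O, Add(-20, O)) (Function('R')(O) = Mul(Mul(2, O), Add(-20, O)) = Mul(2, O, Add(-20, O)))
Add(-2400, Function('R')(-70)) = Add(-2400, Mul(2, -70, Add(-20, -70))) = Add(-2400, Mul(2, -70, -90)) = Add(-2400, 12600) = 10200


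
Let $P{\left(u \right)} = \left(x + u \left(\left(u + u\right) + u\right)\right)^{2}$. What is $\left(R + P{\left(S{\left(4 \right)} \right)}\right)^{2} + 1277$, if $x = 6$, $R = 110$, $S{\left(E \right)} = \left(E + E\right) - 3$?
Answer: $44503518$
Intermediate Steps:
$S{\left(E \right)} = -3 + 2 E$ ($S{\left(E \right)} = 2 E - 3 = -3 + 2 E$)
$P{\left(u \right)} = \left(6 + 3 u^{2}\right)^{2}$ ($P{\left(u \right)} = \left(6 + u \left(\left(u + u\right) + u\right)\right)^{2} = \left(6 + u \left(2 u + u\right)\right)^{2} = \left(6 + u 3 u\right)^{2} = \left(6 + 3 u^{2}\right)^{2}$)
$\left(R + P{\left(S{\left(4 \right)} \right)}\right)^{2} + 1277 = \left(110 + 9 \left(2 + \left(-3 + 2 \cdot 4\right)^{2}\right)^{2}\right)^{2} + 1277 = \left(110 + 9 \left(2 + \left(-3 + 8\right)^{2}\right)^{2}\right)^{2} + 1277 = \left(110 + 9 \left(2 + 5^{2}\right)^{2}\right)^{2} + 1277 = \left(110 + 9 \left(2 + 25\right)^{2}\right)^{2} + 1277 = \left(110 + 9 \cdot 27^{2}\right)^{2} + 1277 = \left(110 + 9 \cdot 729\right)^{2} + 1277 = \left(110 + 6561\right)^{2} + 1277 = 6671^{2} + 1277 = 44502241 + 1277 = 44503518$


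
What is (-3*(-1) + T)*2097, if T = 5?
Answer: 16776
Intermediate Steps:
(-3*(-1) + T)*2097 = (-3*(-1) + 5)*2097 = (3 + 5)*2097 = 8*2097 = 16776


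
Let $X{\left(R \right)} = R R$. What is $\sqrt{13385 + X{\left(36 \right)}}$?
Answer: $\sqrt{14681} \approx 121.17$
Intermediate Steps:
$X{\left(R \right)} = R^{2}$
$\sqrt{13385 + X{\left(36 \right)}} = \sqrt{13385 + 36^{2}} = \sqrt{13385 + 1296} = \sqrt{14681}$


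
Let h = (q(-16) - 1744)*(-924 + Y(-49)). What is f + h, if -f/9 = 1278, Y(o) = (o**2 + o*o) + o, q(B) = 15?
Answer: -6631843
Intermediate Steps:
Y(o) = o + 2*o**2 (Y(o) = (o**2 + o**2) + o = 2*o**2 + o = o + 2*o**2)
f = -11502 (f = -9*1278 = -11502)
h = -6620341 (h = (15 - 1744)*(-924 - 49*(1 + 2*(-49))) = -1729*(-924 - 49*(1 - 98)) = -1729*(-924 - 49*(-97)) = -1729*(-924 + 4753) = -1729*3829 = -6620341)
f + h = -11502 - 6620341 = -6631843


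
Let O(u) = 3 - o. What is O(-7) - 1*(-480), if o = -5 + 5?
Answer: 483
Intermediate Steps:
o = 0
O(u) = 3 (O(u) = 3 - 1*0 = 3 + 0 = 3)
O(-7) - 1*(-480) = 3 - 1*(-480) = 3 + 480 = 483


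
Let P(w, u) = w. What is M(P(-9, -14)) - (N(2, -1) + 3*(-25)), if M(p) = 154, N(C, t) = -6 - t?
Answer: 234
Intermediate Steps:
M(P(-9, -14)) - (N(2, -1) + 3*(-25)) = 154 - ((-6 - 1*(-1)) + 3*(-25)) = 154 - ((-6 + 1) - 75) = 154 - (-5 - 75) = 154 - 1*(-80) = 154 + 80 = 234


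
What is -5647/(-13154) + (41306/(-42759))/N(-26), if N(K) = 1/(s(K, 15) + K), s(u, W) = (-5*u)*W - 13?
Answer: -346026535297/187483962 ≈ -1845.6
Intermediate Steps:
s(u, W) = -13 - 5*W*u (s(u, W) = -5*W*u - 13 = -13 - 5*W*u)
N(K) = 1/(-13 - 74*K) (N(K) = 1/((-13 - 5*15*K) + K) = 1/((-13 - 75*K) + K) = 1/(-13 - 74*K))
-5647/(-13154) + (41306/(-42759))/N(-26) = -5647/(-13154) + (41306/(-42759))/((-1/(13 + 74*(-26)))) = -5647*(-1/13154) + (41306*(-1/42759))/((-1/(13 - 1924))) = 5647/13154 - 41306/(42759*((-1/(-1911)))) = 5647/13154 - 41306/(42759*((-1*(-1/1911)))) = 5647/13154 - 41306/(42759*1/1911) = 5647/13154 - 41306/42759*1911 = 5647/13154 - 26311922/14253 = -346026535297/187483962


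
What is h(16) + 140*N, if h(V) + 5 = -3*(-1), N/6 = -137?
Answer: -115082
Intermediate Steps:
N = -822 (N = 6*(-137) = -822)
h(V) = -2 (h(V) = -5 - 3*(-1) = -5 + 3 = -2)
h(16) + 140*N = -2 + 140*(-822) = -2 - 115080 = -115082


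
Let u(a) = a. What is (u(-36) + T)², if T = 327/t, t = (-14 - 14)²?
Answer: 778242609/614656 ≈ 1266.1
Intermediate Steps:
t = 784 (t = (-28)² = 784)
T = 327/784 ≈ 0.41709
(u(-36) + T)² = (-36 + 327/784)² = (-27897/784)² = 778242609/614656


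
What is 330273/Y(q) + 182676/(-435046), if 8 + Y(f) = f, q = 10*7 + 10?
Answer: 7981710827/1740184 ≈ 4586.7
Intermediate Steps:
q = 80 (q = 70 + 10 = 80)
Y(f) = -8 + f
330273/Y(q) + 182676/(-435046) = 330273/(-8 + 80) + 182676/(-435046) = 330273/72 + 182676*(-1/435046) = 330273*(1/72) - 91338/217523 = 36697/8 - 91338/217523 = 7981710827/1740184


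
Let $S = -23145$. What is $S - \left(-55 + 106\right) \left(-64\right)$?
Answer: $-19881$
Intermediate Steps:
$S - \left(-55 + 106\right) \left(-64\right) = -23145 - \left(-55 + 106\right) \left(-64\right) = -23145 - 51 \left(-64\right) = -23145 - -3264 = -23145 + 3264 = -19881$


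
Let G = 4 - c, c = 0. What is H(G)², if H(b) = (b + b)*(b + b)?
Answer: 4096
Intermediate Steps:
G = 4 (G = 4 - 1*0 = 4 + 0 = 4)
H(b) = 4*b² (H(b) = (2*b)*(2*b) = 4*b²)
H(G)² = (4*4²)² = (4*16)² = 64² = 4096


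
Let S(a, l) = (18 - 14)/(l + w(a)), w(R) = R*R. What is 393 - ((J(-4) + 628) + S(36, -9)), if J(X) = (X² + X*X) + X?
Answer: -338485/1287 ≈ -263.00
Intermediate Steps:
w(R) = R²
S(a, l) = 4/(l + a²) (S(a, l) = (18 - 14)/(l + a²) = 4/(l + a²))
J(X) = X + 2*X² (J(X) = (X² + X²) + X = 2*X² + X = X + 2*X²)
393 - ((J(-4) + 628) + S(36, -9)) = 393 - ((-4*(1 + 2*(-4)) + 628) + 4/(-9 + 36²)) = 393 - ((-4*(1 - 8) + 628) + 4/(-9 + 1296)) = 393 - ((-4*(-7) + 628) + 4/1287) = 393 - ((28 + 628) + 4*(1/1287)) = 393 - (656 + 4/1287) = 393 - 1*844276/1287 = 393 - 844276/1287 = -338485/1287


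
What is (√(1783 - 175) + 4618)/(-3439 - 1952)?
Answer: -4618/5391 - 2*√402/5391 ≈ -0.86405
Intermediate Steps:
(√(1783 - 175) + 4618)/(-3439 - 1952) = (√1608 + 4618)/(-5391) = (2*√402 + 4618)*(-1/5391) = (4618 + 2*√402)*(-1/5391) = -4618/5391 - 2*√402/5391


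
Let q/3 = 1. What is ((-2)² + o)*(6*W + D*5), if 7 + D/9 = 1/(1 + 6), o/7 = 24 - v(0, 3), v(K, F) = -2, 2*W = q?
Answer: -390042/7 ≈ -55720.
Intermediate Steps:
q = 3 (q = 3*1 = 3)
W = 3/2 (W = (½)*3 = 3/2 ≈ 1.5000)
o = 182 (o = 7*(24 - 1*(-2)) = 7*(24 + 2) = 7*26 = 182)
D = -432/7 (D = -63 + 9/(1 + 6) = -63 + 9/7 = -432/7 ≈ -61.714)
((-2)² + o)*(6*W + D*5) = ((-2)² + 182)*(6*(3/2) - 432/7*5) = (4 + 182)*(9 - 2160/7) = 186*(-2097/7) = -390042/7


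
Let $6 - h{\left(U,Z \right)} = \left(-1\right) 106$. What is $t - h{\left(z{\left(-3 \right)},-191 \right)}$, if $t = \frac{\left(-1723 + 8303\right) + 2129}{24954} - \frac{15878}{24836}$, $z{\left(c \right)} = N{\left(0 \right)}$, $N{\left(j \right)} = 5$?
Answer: $- \frac{2899698659}{25823231} \approx -112.29$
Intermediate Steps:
$z{\left(c \right)} = 5$
$h{\left(U,Z \right)} = 112$ ($h{\left(U,Z \right)} = 6 - \left(-1\right) 106 = 6 - -106 = 6 + 106 = 112$)
$t = - \frac{7496787}{25823231}$ ($t = \left(6580 + 2129\right) \frac{1}{24954} - \frac{7939}{12418} = 8709 \cdot \frac{1}{24954} - \frac{7939}{12418} = \frac{2903}{8318} - \frac{7939}{12418} = - \frac{7496787}{25823231} \approx -0.29031$)
$t - h{\left(z{\left(-3 \right)},-191 \right)} = - \frac{7496787}{25823231} - 112 = - \frac{2899698659}{25823231}$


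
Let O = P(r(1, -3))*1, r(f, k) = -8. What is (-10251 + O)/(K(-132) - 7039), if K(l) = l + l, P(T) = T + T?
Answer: 10267/7303 ≈ 1.4059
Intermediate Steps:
P(T) = 2*T
O = -16 (O = (2*(-8))*1 = -16*1 = -16)
K(l) = 2*l
(-10251 + O)/(K(-132) - 7039) = (-10251 - 16)/(2*(-132) - 7039) = -10267/(-264 - 7039) = -10267/(-7303) = -10267*(-1/7303) = 10267/7303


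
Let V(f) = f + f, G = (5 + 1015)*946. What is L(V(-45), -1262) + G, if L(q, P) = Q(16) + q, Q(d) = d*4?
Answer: 964894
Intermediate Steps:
Q(d) = 4*d
G = 964920 (G = 1020*946 = 964920)
V(f) = 2*f
L(q, P) = 64 + q (L(q, P) = 4*16 + q = 64 + q)
L(V(-45), -1262) + G = (64 + 2*(-45)) + 964920 = (64 - 90) + 964920 = -26 + 964920 = 964894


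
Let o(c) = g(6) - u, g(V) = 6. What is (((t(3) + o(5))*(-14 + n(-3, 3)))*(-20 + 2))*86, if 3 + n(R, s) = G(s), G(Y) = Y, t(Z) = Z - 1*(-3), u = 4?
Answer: 173376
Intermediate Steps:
t(Z) = 3 + Z (t(Z) = Z + 3 = 3 + Z)
o(c) = 2 (o(c) = 6 - 1*4 = 6 - 4 = 2)
n(R, s) = -3 + s
(((t(3) + o(5))*(-14 + n(-3, 3)))*(-20 + 2))*86 = ((((3 + 3) + 2)*(-14 + (-3 + 3)))*(-20 + 2))*86 = (((6 + 2)*(-14 + 0))*(-18))*86 = ((8*(-14))*(-18))*86 = -112*(-18)*86 = 2016*86 = 173376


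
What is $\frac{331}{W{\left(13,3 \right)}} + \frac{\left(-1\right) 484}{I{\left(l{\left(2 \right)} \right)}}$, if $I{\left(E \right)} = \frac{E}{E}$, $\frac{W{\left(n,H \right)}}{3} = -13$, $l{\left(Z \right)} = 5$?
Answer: $- \frac{19207}{39} \approx -492.49$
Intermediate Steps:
$W{\left(n,H \right)} = -39$ ($W{\left(n,H \right)} = 3 \left(-13\right) = -39$)
$I{\left(E \right)} = 1$
$\frac{331}{W{\left(13,3 \right)}} + \frac{\left(-1\right) 484}{I{\left(l{\left(2 \right)} \right)}} = \frac{331}{-39} + \frac{\left(-1\right) 484}{1} = 331 \left(- \frac{1}{39}\right) - 484 = - \frac{331}{39} - 484 = - \frac{19207}{39}$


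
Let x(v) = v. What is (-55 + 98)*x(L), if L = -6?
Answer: -258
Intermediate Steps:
(-55 + 98)*x(L) = (-55 + 98)*(-6) = 43*(-6) = -258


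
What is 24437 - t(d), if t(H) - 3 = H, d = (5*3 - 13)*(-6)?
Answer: 24446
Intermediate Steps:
d = -12 (d = (15 - 13)*(-6) = 2*(-6) = -12)
t(H) = 3 + H
24437 - t(d) = 24437 - (3 - 12) = 24437 - 1*(-9) = 24437 + 9 = 24446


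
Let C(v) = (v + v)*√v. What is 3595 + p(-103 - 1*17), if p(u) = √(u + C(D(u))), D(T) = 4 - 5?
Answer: 3595 + √(-120 - 2*I) ≈ 3595.1 - 10.955*I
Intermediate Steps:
D(T) = -1
C(v) = 2*v^(3/2) (C(v) = (2*v)*√v = 2*v^(3/2))
p(u) = √(u - 2*I) (p(u) = √(u + 2*(-1)^(3/2)) = √(u + 2*(-I)) = √(u - 2*I))
3595 + p(-103 - 1*17) = 3595 + √((-103 - 1*17) - 2*I) = 3595 + √((-103 - 17) - 2*I) = 3595 + √(-120 - 2*I)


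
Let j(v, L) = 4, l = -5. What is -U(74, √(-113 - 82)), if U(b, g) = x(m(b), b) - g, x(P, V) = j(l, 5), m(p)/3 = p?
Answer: -4 + I*√195 ≈ -4.0 + 13.964*I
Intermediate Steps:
m(p) = 3*p
x(P, V) = 4
U(b, g) = 4 - g
-U(74, √(-113 - 82)) = -(4 - √(-113 - 82)) = -(4 - √(-195)) = -(4 - I*√195) = -4 + I*√195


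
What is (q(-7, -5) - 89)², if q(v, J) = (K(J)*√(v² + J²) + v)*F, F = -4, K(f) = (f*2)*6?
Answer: 4266121 - 29280*√74 ≈ 4.0142e+6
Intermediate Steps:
K(f) = 12*f (K(f) = (2*f)*6 = 12*f)
q(v, J) = -4*v - 48*J*√(J² + v²) (q(v, J) = ((12*J)*√(v² + J²) + v)*(-4) = ((12*J)*√(J² + v²) + v)*(-4) = (12*J*√(J² + v²) + v)*(-4) = (v + 12*J*√(J² + v²))*(-4) = -4*v - 48*J*√(J² + v²))
(q(-7, -5) - 89)² = ((-4*(-7) - 48*(-5)*√((-5)² + (-7)²)) - 89)² = ((28 - 48*(-5)*√(25 + 49)) - 89)² = ((28 - 48*(-5)*√74) - 89)² = ((28 + 240*√74) - 89)² = (-61 + 240*√74)²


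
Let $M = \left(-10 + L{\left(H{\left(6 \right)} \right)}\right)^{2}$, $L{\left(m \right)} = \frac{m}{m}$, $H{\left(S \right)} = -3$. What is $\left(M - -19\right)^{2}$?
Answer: $10000$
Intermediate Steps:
$L{\left(m \right)} = 1$
$M = 81$ ($M = \left(-10 + 1\right)^{2} = \left(-9\right)^{2} = 81$)
$\left(M - -19\right)^{2} = \left(81 - -19\right)^{2} = \left(81 + \left(-9 + 28\right)\right)^{2} = \left(81 + 19\right)^{2} = 100^{2} = 10000$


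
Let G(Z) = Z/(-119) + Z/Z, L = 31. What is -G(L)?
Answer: -88/119 ≈ -0.73950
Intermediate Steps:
G(Z) = 1 - Z/119 (G(Z) = Z*(-1/119) + 1 = -Z/119 + 1 = 1 - Z/119)
-G(L) = -(1 - 1/119*31) = -(1 - 31/119) = -1*88/119 = -88/119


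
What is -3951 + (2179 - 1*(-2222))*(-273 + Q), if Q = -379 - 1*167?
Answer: -3608370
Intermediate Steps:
Q = -546 (Q = -379 - 167 = -546)
-3951 + (2179 - 1*(-2222))*(-273 + Q) = -3951 + (2179 - 1*(-2222))*(-273 - 546) = -3951 + (2179 + 2222)*(-819) = -3951 + 4401*(-819) = -3951 - 3604419 = -3608370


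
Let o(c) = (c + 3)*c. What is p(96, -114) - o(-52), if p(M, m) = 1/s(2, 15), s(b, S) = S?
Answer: -38219/15 ≈ -2547.9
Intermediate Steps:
o(c) = c*(3 + c) (o(c) = (3 + c)*c = c*(3 + c))
p(M, m) = 1/15
p(96, -114) - o(-52) = 1/15 - (-52)*(3 - 52) = 1/15 - (-52)*(-49) = 1/15 - 1*2548 = 1/15 - 2548 = -38219/15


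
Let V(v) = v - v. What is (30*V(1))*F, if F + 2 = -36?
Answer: 0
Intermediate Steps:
F = -38 (F = -2 - 36 = -38)
V(v) = 0
(30*V(1))*F = (30*0)*(-38) = 0*(-38) = 0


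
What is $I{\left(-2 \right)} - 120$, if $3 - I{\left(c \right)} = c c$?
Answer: $-121$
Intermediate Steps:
$I{\left(c \right)} = 3 - c^{2}$ ($I{\left(c \right)} = 3 - c c = 3 - c^{2}$)
$I{\left(-2 \right)} - 120 = \left(3 - \left(-2\right)^{2}\right) - 120 = \left(3 - 4\right) - 120 = -1 - 120 = -121$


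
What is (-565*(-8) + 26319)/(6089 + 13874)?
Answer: 30839/19963 ≈ 1.5448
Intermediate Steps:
(-565*(-8) + 26319)/(6089 + 13874) = (4520 + 26319)/19963 = 30839*(1/19963) = 30839/19963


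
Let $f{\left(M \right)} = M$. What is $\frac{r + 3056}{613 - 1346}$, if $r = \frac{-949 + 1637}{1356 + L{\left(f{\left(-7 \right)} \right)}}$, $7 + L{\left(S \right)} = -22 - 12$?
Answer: $- \frac{4019328}{963895} \approx -4.1699$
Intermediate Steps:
$L{\left(S \right)} = -41$ ($L{\left(S \right)} = -7 - 34 = -41$)
$r = \frac{688}{1315}$ ($r = \frac{-949 + 1637}{1356 - 41} = \frac{688}{1315} \approx 0.52319$)
$\frac{r + 3056}{613 - 1346} = \frac{\frac{688}{1315} + 3056}{613 - 1346} = \frac{4019328}{1315 \left(-733\right)} = \frac{4019328}{1315} \left(- \frac{1}{733}\right) = - \frac{4019328}{963895}$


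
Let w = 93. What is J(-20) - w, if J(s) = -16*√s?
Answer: -93 - 32*I*√5 ≈ -93.0 - 71.554*I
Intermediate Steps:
J(-20) - w = -32*I*√5 - 1*93 = -32*I*√5 - 93 = -93 - 32*I*√5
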